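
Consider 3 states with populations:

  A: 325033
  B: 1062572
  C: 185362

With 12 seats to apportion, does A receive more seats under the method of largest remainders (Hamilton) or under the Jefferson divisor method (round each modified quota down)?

Hamilton: A 3, B 8, C 1.
Jefferson: A 2, B 9, C 1.
A gets 3 under Hamilton and 2 under Jefferson.

Hamilton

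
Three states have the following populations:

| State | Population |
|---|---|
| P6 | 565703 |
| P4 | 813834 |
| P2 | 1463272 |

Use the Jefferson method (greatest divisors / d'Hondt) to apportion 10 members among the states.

Standard divisor 2842809/10 ≈ 284280.9; standard quotas: P6 1.990, P4 2.863, P2 5.147.
Rounding down gives 1, 2, 5 = 8 seats, so the divisor must be adjusted.
With modified divisor 257600: modified quotas P6 2.196, P4 3.159, P2 5.680.
Rounding down: P6 2, P4 3, P2 5 (total 10).

P6: 2, P4: 3, P2: 5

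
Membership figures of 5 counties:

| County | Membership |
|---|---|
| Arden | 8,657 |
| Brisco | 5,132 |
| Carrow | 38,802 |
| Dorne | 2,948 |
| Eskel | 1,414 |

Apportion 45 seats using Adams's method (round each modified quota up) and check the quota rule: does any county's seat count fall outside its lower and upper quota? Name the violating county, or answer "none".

Standard quotas: Arden 6.840, Brisco 4.055, Carrow 30.658, Dorne 2.329, Eskel 1.117.
Adams allocation: Arden 7, Brisco 4, Carrow 29, Dorne 3, Eskel 2.
Carrow has quota 30.658 (lower 30, upper 31) but receives 29 — outside the quota interval.

Carrow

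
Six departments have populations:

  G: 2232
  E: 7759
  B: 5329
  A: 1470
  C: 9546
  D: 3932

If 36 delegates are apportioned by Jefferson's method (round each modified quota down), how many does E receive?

10

Standard divisor 30268/36 ≈ 840.778; standard quotas: G 2.655, E 9.228, B 6.338, A 1.748, C 11.354, D 4.677.
Rounding down gives 2, 9, 6, 1, 11, 4 = 33 seats, so the divisor must be adjusted.
With modified divisor 770: modified quotas G 2.899, E 10.077, B 6.921, A 1.909, C 12.397, D 5.106.
Rounding down: G 2, E 10, B 6, A 1, C 12, D 5 (total 36).
E receives 10.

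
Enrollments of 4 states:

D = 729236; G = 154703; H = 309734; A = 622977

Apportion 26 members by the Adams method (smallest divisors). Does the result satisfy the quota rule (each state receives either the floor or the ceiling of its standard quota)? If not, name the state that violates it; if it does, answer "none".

none

Standard quotas: D 10.437, G 2.214, H 4.433, A 8.916.
Adams allocation: D 10, G 2, H 5, A 9.
Every allocation lies between the lower and upper quota.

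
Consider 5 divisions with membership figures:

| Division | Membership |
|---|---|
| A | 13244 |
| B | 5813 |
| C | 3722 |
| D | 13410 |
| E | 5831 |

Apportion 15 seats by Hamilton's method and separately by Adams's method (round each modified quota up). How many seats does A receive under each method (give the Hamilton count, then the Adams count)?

5 and 4

Hamilton: A 5, B 2, C 1, D 5, E 2.
Adams: A 4, B 2, C 2, D 5, E 2.
A gets 5 under Hamilton and 4 under Adams.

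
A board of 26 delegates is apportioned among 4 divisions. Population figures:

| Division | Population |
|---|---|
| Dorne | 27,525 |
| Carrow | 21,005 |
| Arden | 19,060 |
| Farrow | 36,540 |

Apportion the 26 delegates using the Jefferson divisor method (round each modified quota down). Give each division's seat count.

Dorne: 7; Carrow: 5; Arden: 5; Farrow: 9

Standard divisor 104130/26 ≈ 4005; standard quotas: Dorne 6.873, Carrow 5.245, Arden 4.759, Farrow 9.124.
Rounding down gives 6, 5, 4, 9 = 24 seats, so the divisor must be adjusted.
With modified divisor 3700: modified quotas Dorne 7.439, Carrow 5.677, Arden 5.151, Farrow 9.876.
Rounding down: Dorne 7, Carrow 5, Arden 5, Farrow 9 (total 26).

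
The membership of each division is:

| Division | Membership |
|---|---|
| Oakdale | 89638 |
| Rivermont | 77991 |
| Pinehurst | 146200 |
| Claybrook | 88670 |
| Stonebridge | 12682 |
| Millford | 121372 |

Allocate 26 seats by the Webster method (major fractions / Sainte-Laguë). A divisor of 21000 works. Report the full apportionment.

Oakdale=4; Rivermont=4; Pinehurst=7; Claybrook=4; Stonebridge=1; Millford=6

With modified divisor 21000: modified quotas Oakdale 4.268, Rivermont 3.714, Pinehurst 6.962, Claybrook 4.222, Stonebridge 0.604, Millford 5.780.
Rounding to the nearest integer: Oakdale 4, Rivermont 4, Pinehurst 7, Claybrook 4, Stonebridge 1, Millford 6 (total 26).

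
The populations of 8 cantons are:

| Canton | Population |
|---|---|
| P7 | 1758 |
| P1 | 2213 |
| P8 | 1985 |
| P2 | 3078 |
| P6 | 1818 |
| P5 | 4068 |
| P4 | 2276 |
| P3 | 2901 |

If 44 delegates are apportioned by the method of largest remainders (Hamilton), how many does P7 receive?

Total 20097; standard divisor 20097/44 ≈ 456.75.
Standard quotas: P7 3.849, P1 4.845, P8 4.346, P2 6.739, P6 3.980, P5 8.906, P4 4.983, P3 6.351.
Lower quotas: P7 3, P1 4, P8 4, P2 6, P6 3, P5 8, P4 4, P3 6 (sum 38, leaving 6 seats).
Remainders in descending order: P4 0.983, P6 0.980, P5 0.906, P7 0.849, P1 0.845, P2 0.739, P3 0.351, P8 0.346.
Largest remainders: P4, P6, P5, P7, P1, P2 receive the extra seats.
P7 receives 4.

4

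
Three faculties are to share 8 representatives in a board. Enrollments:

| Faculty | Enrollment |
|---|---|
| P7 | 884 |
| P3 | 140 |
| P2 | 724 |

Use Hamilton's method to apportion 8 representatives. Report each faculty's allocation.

P7: 4; P3: 1; P2: 3

Standard divisor: 1748 ÷ 8 ≈ 218.5.
Standard quotas: P7 4.046, P3 0.641, P2 3.314.
Lower quotas: P7 4, P3 0, P2 3 (sum 7, leaving 1 seat).
Remainders in descending order: P3 0.641, P2 0.314, P7 0.046.
The surplus seat goes to P3.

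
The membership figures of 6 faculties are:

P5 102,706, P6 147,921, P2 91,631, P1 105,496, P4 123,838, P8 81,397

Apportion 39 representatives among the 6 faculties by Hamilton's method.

P5 6; P6 9; P2 6; P1 6; P4 7; P8 5

Total 652989; standard divisor 652989/39 ≈ 16743.308.
Standard quotas: P5 6.1342, P6 8.8346, P2 5.4727, P1 6.3008, P4 7.3963, P8 4.8615.
Lower quotas: P5 6, P6 8, P2 5, P1 6, P4 7, P8 4 (sum 36, leaving 3 seats).
Remainders in descending order: P8 0.8615, P6 0.8346, P2 0.4727, P4 0.3963, P1 0.3008, P5 0.1342.
The surplus seats go to P8, P6, P2.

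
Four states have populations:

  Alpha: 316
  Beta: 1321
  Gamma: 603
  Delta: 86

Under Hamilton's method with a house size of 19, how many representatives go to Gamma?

5

The standard divisor is 2326/19 ≈ 122.421.
Standard quotas: Alpha 2.581, Beta 10.791, Gamma 4.926, Delta 0.702.
Lower quotas: Alpha 2, Beta 10, Gamma 4, Delta 0 (sum 16, leaving 3 seats).
Remainders in descending order: Gamma 0.926, Beta 0.791, Delta 0.702, Alpha 0.581.
The surplus seats go to Gamma, Beta, Delta.
Gamma receives 5.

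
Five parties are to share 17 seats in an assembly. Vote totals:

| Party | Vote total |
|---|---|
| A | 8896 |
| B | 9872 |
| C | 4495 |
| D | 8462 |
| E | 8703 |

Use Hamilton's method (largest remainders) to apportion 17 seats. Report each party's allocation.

Total 40428; standard divisor 40428/17 ≈ 2378.118.
Standard quotas: A 3.7408, B 4.1512, C 1.8902, D 3.5583, E 3.6596.
Lower quotas: A 3, B 4, C 1, D 3, E 3 (sum 14, leaving 3 seats).
Remainders in descending order: C 0.8902, A 0.7408, E 0.6596, D 0.5583, B 0.1512.
Largest remainders: C, A, E receive the extra seats.

A 4; B 4; C 2; D 3; E 4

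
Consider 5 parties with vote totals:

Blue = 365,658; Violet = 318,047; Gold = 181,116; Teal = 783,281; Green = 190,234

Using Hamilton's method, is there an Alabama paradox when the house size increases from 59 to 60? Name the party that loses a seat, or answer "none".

At 59 seats: Blue 12, Violet 10, Gold 6, Teal 25, Green 6.
At 60 seats: Blue 12, Violet 10, Gold 6, Teal 26, Green 6.
No party's allocation decreased.

none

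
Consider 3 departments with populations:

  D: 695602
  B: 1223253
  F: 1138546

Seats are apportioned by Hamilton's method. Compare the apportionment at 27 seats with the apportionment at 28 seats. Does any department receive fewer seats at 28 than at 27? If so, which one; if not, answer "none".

none

At 27 seats: D 6, B 11, F 10.
At 28 seats: D 6, B 11, F 11.
No department's allocation decreased.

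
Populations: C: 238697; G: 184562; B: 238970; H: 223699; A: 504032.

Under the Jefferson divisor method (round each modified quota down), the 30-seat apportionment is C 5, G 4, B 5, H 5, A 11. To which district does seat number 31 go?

Priority for the next seat is population ÷ (current seats + 1).
Priorities: C 39782.833, G 36912.400, B 39828.333, H 37283.167, A 42002.667.
Highest priority: A.

A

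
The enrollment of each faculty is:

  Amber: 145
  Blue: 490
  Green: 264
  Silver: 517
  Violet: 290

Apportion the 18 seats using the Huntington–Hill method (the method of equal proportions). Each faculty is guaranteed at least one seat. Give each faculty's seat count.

Amber 2; Blue 5; Green 3; Silver 5; Violet 3

With divisor 98: modified quotas Amber 1.480, Blue 5.000, Green 2.694, Silver 5.276, Violet 2.959.
Geometric-mean thresholds: Amber √(1·2)=1.414, Blue √(5·6)=5.477, Green √(2·3)=2.449, Silver √(5·6)=5.477, Violet √(2·3)=2.449.
Each quota rounded against its threshold gives Amber 2, Blue 5, Green 3, Silver 5, Violet 3 (total 18).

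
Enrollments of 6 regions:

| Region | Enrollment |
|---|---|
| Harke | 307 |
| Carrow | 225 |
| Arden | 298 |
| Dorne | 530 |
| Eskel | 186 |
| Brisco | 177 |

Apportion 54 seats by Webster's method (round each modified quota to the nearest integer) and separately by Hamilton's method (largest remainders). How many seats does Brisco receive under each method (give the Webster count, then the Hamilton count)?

6 and 5

Webster: Harke 10, Carrow 7, Arden 9, Dorne 16, Eskel 6, Brisco 6.
Hamilton: Harke 10, Carrow 7, Arden 9, Dorne 17, Eskel 6, Brisco 5.
Brisco gets 6 under Webster and 5 under Hamilton.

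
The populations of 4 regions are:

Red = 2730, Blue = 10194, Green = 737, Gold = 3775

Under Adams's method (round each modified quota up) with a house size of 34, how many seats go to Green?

Standard divisor 17436/34 ≈ 512.824; standard quotas: Red 5.323, Blue 19.878, Green 1.437, Gold 7.361.
Rounding up gives 6, 20, 2, 8 = 36 seats, so the divisor must be adjusted.
With modified divisor 543: modified quotas Red 5.028, Blue 18.773, Green 1.357, Gold 6.952.
Rounding up: Red 6, Blue 19, Green 2, Gold 7 (total 34).
Green receives 2.

2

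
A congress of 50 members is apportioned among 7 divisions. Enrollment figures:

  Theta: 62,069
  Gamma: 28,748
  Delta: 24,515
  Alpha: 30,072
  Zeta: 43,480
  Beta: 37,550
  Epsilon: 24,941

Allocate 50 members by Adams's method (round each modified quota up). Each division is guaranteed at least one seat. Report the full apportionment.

Standard divisor 251375/50 ≈ 5027.5; standard quotas: Theta 12.346, Gamma 5.718, Delta 4.876, Alpha 5.982, Zeta 8.648, Beta 7.469, Epsilon 4.961.
Rounding up gives 13, 6, 5, 6, 9, 8, 5 = 52 seats, so the divisor must be adjusted.
With modified divisor 5400: modified quotas Theta 11.494, Gamma 5.324, Delta 4.540, Alpha 5.569, Zeta 8.052, Beta 6.954, Epsilon 4.619.
Rounding up: Theta 12, Gamma 6, Delta 5, Alpha 6, Zeta 9, Beta 7, Epsilon 5 (total 50).

Theta 12, Gamma 6, Delta 5, Alpha 6, Zeta 9, Beta 7, Epsilon 5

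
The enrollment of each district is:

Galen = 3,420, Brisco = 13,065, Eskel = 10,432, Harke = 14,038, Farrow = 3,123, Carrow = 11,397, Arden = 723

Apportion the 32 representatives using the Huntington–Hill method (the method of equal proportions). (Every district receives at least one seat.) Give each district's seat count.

With divisor 1817: modified quotas Galen 1.882, Brisco 7.190, Eskel 5.741, Harke 7.726, Farrow 1.719, Carrow 6.272, Arden 0.398.
Geometric-mean thresholds: Galen √(1·2)=1.414, Brisco √(7·8)=7.483, Eskel √(5·6)=5.477, Harke √(7·8)=7.483, Farrow √(1·2)=1.414, Carrow √(6·7)=6.481, Arden (min 1).
Each quota rounded against its threshold gives Galen 2, Brisco 7, Eskel 6, Harke 8, Farrow 2, Carrow 6, Arden 1 (total 32).

Galen 2, Brisco 7, Eskel 6, Harke 8, Farrow 2, Carrow 6, Arden 1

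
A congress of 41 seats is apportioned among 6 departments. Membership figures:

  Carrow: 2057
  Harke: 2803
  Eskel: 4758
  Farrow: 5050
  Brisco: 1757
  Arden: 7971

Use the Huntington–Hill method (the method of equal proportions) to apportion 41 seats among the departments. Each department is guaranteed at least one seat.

Carrow: 3, Harke: 5, Eskel: 8, Farrow: 9, Brisco: 3, Arden: 13

With divisor 594: modified quotas Carrow 3.463, Harke 4.719, Eskel 8.010, Farrow 8.502, Brisco 2.958, Arden 13.419.
Geometric-mean thresholds: Carrow √(3·4)=3.464, Harke √(4·5)=4.472, Eskel √(8·9)=8.485, Farrow √(8·9)=8.485, Brisco √(2·3)=2.449, Arden √(13·14)=13.491.
Each quota rounded against its threshold gives Carrow 3, Harke 5, Eskel 8, Farrow 9, Brisco 3, Arden 13 (total 41).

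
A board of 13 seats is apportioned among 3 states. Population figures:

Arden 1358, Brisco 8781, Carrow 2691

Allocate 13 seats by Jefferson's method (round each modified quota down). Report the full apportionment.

Standard divisor 12830/13 ≈ 986.923; standard quotas: Arden 1.376, Brisco 8.897, Carrow 2.727.
Rounding down gives 1, 8, 2 = 11 seats, so the divisor must be adjusted.
With modified divisor 890: modified quotas Arden 1.526, Brisco 9.866, Carrow 3.024.
Rounding down: Arden 1, Brisco 9, Carrow 3 (total 13).

Arden: 1, Brisco: 9, Carrow: 3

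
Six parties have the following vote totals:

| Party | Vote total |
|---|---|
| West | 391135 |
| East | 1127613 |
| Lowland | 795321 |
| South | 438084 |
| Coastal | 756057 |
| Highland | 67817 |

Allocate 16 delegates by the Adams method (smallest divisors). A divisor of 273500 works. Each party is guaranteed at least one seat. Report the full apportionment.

West: 2; East: 5; Lowland: 3; South: 2; Coastal: 3; Highland: 1

With modified divisor 273500: modified quotas West 1.430, East 4.123, Lowland 2.908, South 1.602, Coastal 2.764, Highland 0.248.
Rounding up: West 2, East 5, Lowland 3, South 2, Coastal 3, Highland 1 (total 16).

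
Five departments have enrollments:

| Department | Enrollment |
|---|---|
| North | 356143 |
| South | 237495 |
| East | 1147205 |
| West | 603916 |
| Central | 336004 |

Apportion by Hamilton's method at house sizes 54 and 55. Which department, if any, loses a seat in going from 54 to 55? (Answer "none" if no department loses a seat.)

At 54 seats: North 7, South 5, East 23, West 12, Central 7.
At 55 seats: North 7, South 5, East 24, West 12, Central 7.
No department's allocation decreased.

none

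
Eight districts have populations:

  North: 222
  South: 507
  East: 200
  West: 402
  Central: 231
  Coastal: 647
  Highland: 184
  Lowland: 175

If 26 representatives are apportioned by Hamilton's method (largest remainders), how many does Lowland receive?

2

Standard divisor: 2568 ÷ 26 ≈ 98.769.
Standard quotas: North 2.248, South 5.133, East 2.025, West 4.070, Central 2.339, Coastal 6.551, Highland 1.863, Lowland 1.772.
Lower quotas: North 2, South 5, East 2, West 4, Central 2, Coastal 6, Highland 1, Lowland 1 (sum 23, leaving 3 seats).
Remainders in descending order: Highland 0.863, Lowland 0.772, Coastal 0.551, Central 0.339, North 0.248, South 0.133, West 0.070, East 0.025.
Largest remainders: Highland, Lowland, Coastal receive the extra seats.
Lowland receives 2.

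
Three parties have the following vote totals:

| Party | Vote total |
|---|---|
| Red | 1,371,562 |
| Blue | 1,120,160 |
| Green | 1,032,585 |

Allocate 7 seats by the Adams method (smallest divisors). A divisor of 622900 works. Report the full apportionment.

With modified divisor 622900: modified quotas Red 2.202, Blue 1.798, Green 1.658.
Rounding up: Red 3, Blue 2, Green 2 (total 7).

Red: 3, Blue: 2, Green: 2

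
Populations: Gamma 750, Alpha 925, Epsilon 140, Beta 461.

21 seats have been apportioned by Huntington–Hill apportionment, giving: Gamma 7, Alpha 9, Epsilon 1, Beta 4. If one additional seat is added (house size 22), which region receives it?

Beta

Priority for the next seat is population ÷ (√(s·(s+1))).
Priorities: Gamma 100.223, Alpha 97.504, Epsilon 98.995, Beta 103.083.
Highest priority: Beta.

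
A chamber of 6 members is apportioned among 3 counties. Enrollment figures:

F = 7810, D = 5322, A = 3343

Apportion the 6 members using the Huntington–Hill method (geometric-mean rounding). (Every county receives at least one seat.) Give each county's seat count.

F 3, D 2, A 1

With divisor 2776: modified quotas F 2.813, D 1.917, A 1.204.
Geometric-mean thresholds: F √(2·3)=2.449, D √(1·2)=1.414, A √(1·2)=1.414.
Each quota rounded against its threshold gives F 3, D 2, A 1 (total 6).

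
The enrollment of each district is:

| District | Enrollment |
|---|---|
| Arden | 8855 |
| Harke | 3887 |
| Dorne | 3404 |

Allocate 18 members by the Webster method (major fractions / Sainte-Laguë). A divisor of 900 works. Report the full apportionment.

Arden 10, Harke 4, Dorne 4

With modified divisor 900: modified quotas Arden 9.839, Harke 4.319, Dorne 3.782.
Rounding to the nearest integer: Arden 10, Harke 4, Dorne 4 (total 18).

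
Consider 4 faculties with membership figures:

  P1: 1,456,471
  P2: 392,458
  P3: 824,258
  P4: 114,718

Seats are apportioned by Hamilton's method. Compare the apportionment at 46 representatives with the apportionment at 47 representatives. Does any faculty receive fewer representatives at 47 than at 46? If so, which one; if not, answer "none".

none

At 46 seats: P1 24, P2 6, P3 14, P4 2.
At 47 seats: P1 24, P2 7, P3 14, P4 2.
No faculty's allocation decreased.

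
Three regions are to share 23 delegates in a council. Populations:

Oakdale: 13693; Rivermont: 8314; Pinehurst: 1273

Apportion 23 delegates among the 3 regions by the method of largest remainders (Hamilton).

The standard divisor is 23280/23 ≈ 1012.174.
Standard quotas: Oakdale 13.5283, Rivermont 8.2140, Pinehurst 1.2577.
Lower quotas: Oakdale 13, Rivermont 8, Pinehurst 1 (sum 22, leaving 1 seat).
Remainders in descending order: Oakdale 0.5283, Pinehurst 0.2577, Rivermont 0.2140.
The surplus seat goes to Oakdale.

Oakdale 14, Rivermont 8, Pinehurst 1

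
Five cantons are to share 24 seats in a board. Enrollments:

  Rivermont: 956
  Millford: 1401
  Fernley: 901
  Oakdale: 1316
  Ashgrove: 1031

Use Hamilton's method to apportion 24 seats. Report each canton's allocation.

Rivermont: 4, Millford: 6, Fernley: 4, Oakdale: 6, Ashgrove: 4

Standard divisor: 5605 ÷ 24 ≈ 233.542.
Standard quotas: Rivermont 4.093, Millford 5.999, Fernley 3.858, Oakdale 5.635, Ashgrove 4.415.
Lower quotas: Rivermont 4, Millford 5, Fernley 3, Oakdale 5, Ashgrove 4 (sum 21, leaving 3 seats).
Remainders in descending order: Millford 0.999, Fernley 0.858, Oakdale 0.635, Ashgrove 0.415, Rivermont 0.093.
The surplus seats go to Millford, Fernley, Oakdale.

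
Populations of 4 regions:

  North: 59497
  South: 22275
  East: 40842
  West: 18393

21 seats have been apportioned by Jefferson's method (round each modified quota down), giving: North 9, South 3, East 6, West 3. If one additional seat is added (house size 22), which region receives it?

North

Priority for the next seat is population ÷ (current seats + 1).
Priorities: North 5949.700, South 5568.750, East 5834.571, West 4598.250.
Highest priority: North.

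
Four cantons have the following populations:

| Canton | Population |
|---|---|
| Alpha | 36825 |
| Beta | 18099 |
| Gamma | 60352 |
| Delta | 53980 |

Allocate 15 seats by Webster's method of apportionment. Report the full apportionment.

Alpha: 3, Beta: 2, Gamma: 5, Delta: 5

Standard divisor 169256/15 ≈ 11283.733; standard quotas: Alpha 3.264, Beta 1.604, Gamma 5.349, Delta 4.784.
Rounding to the nearest integer gives Alpha 3, Beta 2, Gamma 5, Delta 5 — total 15, matching the house size, so no adjustment is needed.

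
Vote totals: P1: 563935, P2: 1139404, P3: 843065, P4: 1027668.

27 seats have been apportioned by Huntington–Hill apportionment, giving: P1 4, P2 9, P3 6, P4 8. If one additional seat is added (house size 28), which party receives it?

Priority for the next seat is population ÷ (√(s·(s+1))).
Priorities: P1 126099.699, P2 120103.727, P3 130087.754, P4 121111.835.
Highest priority: P3.

P3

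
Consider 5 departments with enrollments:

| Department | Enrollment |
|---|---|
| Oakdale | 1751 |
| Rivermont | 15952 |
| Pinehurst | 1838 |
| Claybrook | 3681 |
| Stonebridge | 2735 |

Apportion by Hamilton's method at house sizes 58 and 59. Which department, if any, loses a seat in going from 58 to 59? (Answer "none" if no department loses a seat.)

none

At 58 seats: Oakdale 4, Rivermont 36, Pinehurst 4, Claybrook 8, Stonebridge 6.
At 59 seats: Oakdale 4, Rivermont 36, Pinehurst 4, Claybrook 9, Stonebridge 6.
No department's allocation decreased.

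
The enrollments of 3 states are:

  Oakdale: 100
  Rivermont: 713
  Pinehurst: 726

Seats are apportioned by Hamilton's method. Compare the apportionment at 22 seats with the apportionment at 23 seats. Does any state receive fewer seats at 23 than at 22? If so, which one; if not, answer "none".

Oakdale

At 22 seats: Oakdale 2, Rivermont 10, Pinehurst 10.
At 23 seats: Oakdale 1, Rivermont 11, Pinehurst 11.
Oakdale drops from 2 to 1.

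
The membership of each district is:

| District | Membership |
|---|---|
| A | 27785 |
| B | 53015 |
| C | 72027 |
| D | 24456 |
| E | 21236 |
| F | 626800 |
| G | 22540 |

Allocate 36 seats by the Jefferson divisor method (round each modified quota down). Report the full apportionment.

A=1; B=2; C=3; D=1; E=0; F=28; G=1

Standard divisor 847859/36 ≈ 23551.639; standard quotas: A 1.180, B 2.251, C 3.058, D 1.038, E 0.902, F 26.614, G 0.957.
Rounding down gives 1, 2, 3, 1, 0, 26, 0 = 33 seats, so the divisor must be adjusted.
With modified divisor 22000: modified quotas A 1.263, B 2.410, C 3.274, D 1.112, E 0.965, F 28.491, G 1.025.
Rounding down: A 1, B 2, C 3, D 1, E 0, F 28, G 1 (total 36).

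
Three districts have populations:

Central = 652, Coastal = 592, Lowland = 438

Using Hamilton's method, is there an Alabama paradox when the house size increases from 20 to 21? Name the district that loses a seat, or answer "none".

At 20 seats: Central 8, Coastal 7, Lowland 5.
At 21 seats: Central 8, Coastal 7, Lowland 6.
No district's allocation decreased.

none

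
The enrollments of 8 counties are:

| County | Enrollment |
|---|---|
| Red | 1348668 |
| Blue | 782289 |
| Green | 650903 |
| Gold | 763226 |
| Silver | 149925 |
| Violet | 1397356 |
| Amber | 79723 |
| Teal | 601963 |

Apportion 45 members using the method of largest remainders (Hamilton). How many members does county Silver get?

Total 5774053; standard divisor 5774053/45 ≈ 128312.289.
Standard quotas: Red 10.5108, Blue 6.0968, Green 5.0728, Gold 5.9482, Silver 1.1684, Violet 10.8903, Amber 0.6213, Teal 4.6914.
Lower quotas: Red 10, Blue 6, Green 5, Gold 5, Silver 1, Violet 10, Amber 0, Teal 4 (sum 41, leaving 4 seats).
Remainders in descending order: Gold 0.9482, Violet 0.8903, Teal 0.6914, Amber 0.6213, Red 0.5108, Silver 0.1684, Blue 0.0968, Green 0.0728.
Largest remainders: Gold, Violet, Teal, Amber receive the extra seats.
Silver receives 1.

1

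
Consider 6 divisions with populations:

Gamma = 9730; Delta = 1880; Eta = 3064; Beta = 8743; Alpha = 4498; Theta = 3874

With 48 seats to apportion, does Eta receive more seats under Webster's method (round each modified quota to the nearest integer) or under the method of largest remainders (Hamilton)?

Webster

Webster: Gamma 14, Delta 3, Eta 5, Beta 13, Alpha 7, Theta 6.
Hamilton: Gamma 15, Delta 3, Eta 4, Beta 13, Alpha 7, Theta 6.
Eta gets 5 under Webster and 4 under Hamilton.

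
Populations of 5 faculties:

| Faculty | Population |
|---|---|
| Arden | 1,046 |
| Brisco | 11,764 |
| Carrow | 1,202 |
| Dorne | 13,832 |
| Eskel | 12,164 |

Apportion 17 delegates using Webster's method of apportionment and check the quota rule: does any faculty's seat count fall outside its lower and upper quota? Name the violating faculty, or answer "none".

none

Standard quotas: Arden 0.444, Brisco 4.999, Carrow 0.511, Dorne 5.877, Eskel 5.169.
Webster allocation: Arden 0, Brisco 5, Carrow 1, Dorne 6, Eskel 5.
Every allocation lies between the lower and upper quota.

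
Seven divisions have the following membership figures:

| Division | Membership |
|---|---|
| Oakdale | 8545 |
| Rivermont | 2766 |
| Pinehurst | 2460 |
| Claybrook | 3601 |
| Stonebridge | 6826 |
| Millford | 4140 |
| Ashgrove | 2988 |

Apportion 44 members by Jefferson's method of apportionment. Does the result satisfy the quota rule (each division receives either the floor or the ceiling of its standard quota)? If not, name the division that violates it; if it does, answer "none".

Standard quotas: Oakdale 12.002, Rivermont 3.885, Pinehurst 3.455, Claybrook 5.058, Stonebridge 9.588, Millford 5.815, Ashgrove 4.197.
Jefferson allocation: Oakdale 12, Rivermont 4, Pinehurst 3, Claybrook 5, Stonebridge 10, Millford 6, Ashgrove 4.
Every allocation lies between the lower and upper quota.

none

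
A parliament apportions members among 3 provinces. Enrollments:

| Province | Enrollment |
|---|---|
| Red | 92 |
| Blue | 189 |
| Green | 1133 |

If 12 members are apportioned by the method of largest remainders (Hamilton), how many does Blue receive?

The standard divisor is 1414/12 ≈ 117.833.
Standard quotas: Red 0.781, Blue 1.604, Green 9.615.
Lower quotas: Red 0, Blue 1, Green 9 (sum 10, leaving 2 seats).
Remainders in descending order: Red 0.781, Green 0.615, Blue 0.604.
Largest remainders: Red, Green receive the extra seats.
Blue receives 1.

1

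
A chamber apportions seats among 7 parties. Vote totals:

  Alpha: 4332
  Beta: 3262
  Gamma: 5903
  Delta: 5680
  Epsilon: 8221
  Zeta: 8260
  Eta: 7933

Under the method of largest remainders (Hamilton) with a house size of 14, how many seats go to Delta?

2

Total 43591; standard divisor 43591/14 ≈ 3113.643.
Standard quotas: Alpha 1.3913, Beta 1.0476, Gamma 1.8959, Delta 1.8242, Epsilon 2.6403, Zeta 2.6528, Eta 2.5478.
Lower quotas: Alpha 1, Beta 1, Gamma 1, Delta 1, Epsilon 2, Zeta 2, Eta 2 (sum 10, leaving 4 seats).
Remainders in descending order: Gamma 0.8959, Delta 0.8242, Zeta 0.6528, Epsilon 0.6403, Eta 0.5478, Alpha 0.3913, Beta 0.0476.
Largest remainders: Gamma, Delta, Zeta, Epsilon receive the extra seats.
Delta receives 2.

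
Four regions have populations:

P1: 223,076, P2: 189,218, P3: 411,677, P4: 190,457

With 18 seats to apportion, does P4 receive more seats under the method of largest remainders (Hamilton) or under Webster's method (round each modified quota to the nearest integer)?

Hamilton: P1 4, P2 3, P3 7, P4 4.
Webster: P1 4, P2 3, P3 8, P4 3.
P4 gets 4 under Hamilton and 3 under Webster.

Hamilton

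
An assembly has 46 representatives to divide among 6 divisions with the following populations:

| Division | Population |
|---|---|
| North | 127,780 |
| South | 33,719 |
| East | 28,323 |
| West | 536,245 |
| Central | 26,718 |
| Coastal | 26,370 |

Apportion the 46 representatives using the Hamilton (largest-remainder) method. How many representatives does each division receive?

The standard divisor is 779155/46 ≈ 16938.152.
Standard quotas: North 7.5439, South 1.9907, East 1.6721, West 31.6590, Central 1.5774, Coastal 1.5568.
Lower quotas: North 7, South 1, East 1, West 31, Central 1, Coastal 1 (sum 42, leaving 4 seats).
Remainders in descending order: South 0.9907, East 0.6721, West 0.6590, Central 0.5774, Coastal 0.5568, North 0.5439.
Largest remainders: South, East, West, Central receive the extra seats.

North: 7, South: 2, East: 2, West: 32, Central: 2, Coastal: 1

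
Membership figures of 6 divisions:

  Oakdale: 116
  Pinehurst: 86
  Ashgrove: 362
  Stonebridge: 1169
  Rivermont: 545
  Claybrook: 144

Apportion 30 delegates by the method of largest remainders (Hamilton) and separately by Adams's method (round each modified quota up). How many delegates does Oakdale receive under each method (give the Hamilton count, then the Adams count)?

1 and 2

Hamilton: Oakdale 1, Pinehurst 1, Ashgrove 5, Stonebridge 14, Rivermont 7, Claybrook 2.
Adams: Oakdale 2, Pinehurst 1, Ashgrove 5, Stonebridge 13, Rivermont 7, Claybrook 2.
Oakdale gets 1 under Hamilton and 2 under Adams.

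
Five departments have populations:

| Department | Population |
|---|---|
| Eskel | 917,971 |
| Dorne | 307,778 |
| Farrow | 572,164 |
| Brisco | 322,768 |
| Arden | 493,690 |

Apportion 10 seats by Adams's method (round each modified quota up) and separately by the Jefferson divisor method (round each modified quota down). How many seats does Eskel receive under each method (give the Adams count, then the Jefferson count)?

3 and 4

Adams: Eskel 3, Dorne 1, Farrow 2, Brisco 2, Arden 2.
Jefferson: Eskel 4, Dorne 1, Farrow 2, Brisco 1, Arden 2.
Eskel gets 3 under Adams and 4 under Jefferson.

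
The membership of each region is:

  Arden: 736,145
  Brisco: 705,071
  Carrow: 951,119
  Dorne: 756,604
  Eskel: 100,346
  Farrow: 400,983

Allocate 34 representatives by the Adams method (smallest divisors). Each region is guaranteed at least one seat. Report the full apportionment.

Standard divisor 3650268/34 ≈ 107360.824; standard quotas: Arden 6.857, Brisco 6.567, Carrow 8.859, Dorne 7.047, Eskel 0.935, Farrow 3.735.
Rounding up gives 7, 7, 9, 8, 1, 4 = 36 seats, so the divisor must be adjusted.
With modified divisor 118200: modified quotas Arden 6.228, Brisco 5.965, Carrow 8.047, Dorne 6.401, Eskel 0.849, Farrow 3.392.
Rounding up: Arden 7, Brisco 6, Carrow 9, Dorne 7, Eskel 1, Farrow 4 (total 34).

Arden 7, Brisco 6, Carrow 9, Dorne 7, Eskel 1, Farrow 4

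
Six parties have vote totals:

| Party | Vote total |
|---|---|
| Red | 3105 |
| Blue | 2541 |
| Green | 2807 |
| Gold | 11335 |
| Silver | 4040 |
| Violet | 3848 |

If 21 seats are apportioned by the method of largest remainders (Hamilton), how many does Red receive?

2

The standard divisor is 27676/21 ≈ 1317.905.
Standard quotas: Red 2.3560, Blue 1.9281, Green 2.1299, Gold 8.6008, Silver 3.0655, Violet 2.9198.
Lower quotas: Red 2, Blue 1, Green 2, Gold 8, Silver 3, Violet 2 (sum 18, leaving 3 seats).
Remainders in descending order: Blue 0.9281, Violet 0.9198, Gold 0.6008, Red 0.3560, Green 0.1299, Silver 0.0655.
The surplus seats go to Blue, Violet, Gold.
Red receives 2.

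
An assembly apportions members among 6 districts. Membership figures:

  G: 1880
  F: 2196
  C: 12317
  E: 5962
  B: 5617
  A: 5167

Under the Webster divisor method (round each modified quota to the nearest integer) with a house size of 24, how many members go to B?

4

Standard divisor 33139/24 ≈ 1380.792; standard quotas: G 1.362, F 1.590, C 8.920, E 4.318, B 4.068, A 3.742.
Rounding to the nearest integer gives G 1, F 2, C 9, E 4, B 4, A 4 — total 24, matching the house size, so no adjustment is needed.
B receives 4.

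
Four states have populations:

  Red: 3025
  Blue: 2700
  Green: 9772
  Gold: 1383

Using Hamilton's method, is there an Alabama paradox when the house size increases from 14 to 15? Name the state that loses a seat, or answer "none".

none

At 14 seats: Red 3, Blue 2, Green 8, Gold 1.
At 15 seats: Red 3, Blue 2, Green 9, Gold 1.
No state's allocation decreased.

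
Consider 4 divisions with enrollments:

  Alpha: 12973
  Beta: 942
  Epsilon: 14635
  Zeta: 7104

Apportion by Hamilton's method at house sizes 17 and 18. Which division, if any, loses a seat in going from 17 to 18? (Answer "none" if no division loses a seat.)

Beta

At 17 seats: Alpha 6, Beta 1, Epsilon 7, Zeta 3.
At 18 seats: Alpha 7, Beta 0, Epsilon 7, Zeta 4.
Beta drops from 1 to 0.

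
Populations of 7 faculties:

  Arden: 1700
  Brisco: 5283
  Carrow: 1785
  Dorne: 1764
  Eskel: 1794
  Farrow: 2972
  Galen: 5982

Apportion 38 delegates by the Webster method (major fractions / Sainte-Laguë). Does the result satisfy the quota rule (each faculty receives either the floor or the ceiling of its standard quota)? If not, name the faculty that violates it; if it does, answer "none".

Standard quotas: Arden 3.036, Brisco 9.434, Carrow 3.188, Dorne 3.150, Eskel 3.204, Farrow 5.307, Galen 10.682.
Webster allocation: Arden 3, Brisco 10, Carrow 3, Dorne 3, Eskel 3, Farrow 5, Galen 11.
Every allocation lies between the lower and upper quota.

none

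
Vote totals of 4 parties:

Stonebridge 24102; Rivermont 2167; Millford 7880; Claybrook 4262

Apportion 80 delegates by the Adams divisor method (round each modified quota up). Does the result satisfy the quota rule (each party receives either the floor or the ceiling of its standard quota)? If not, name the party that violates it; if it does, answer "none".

Stonebridge

Standard quotas: Stonebridge 50.198, Rivermont 4.513, Millford 16.412, Claybrook 8.877.
Adams allocation: Stonebridge 49, Rivermont 5, Millford 17, Claybrook 9.
Stonebridge has quota 50.198 (lower 50, upper 51) but receives 49 — outside the quota interval.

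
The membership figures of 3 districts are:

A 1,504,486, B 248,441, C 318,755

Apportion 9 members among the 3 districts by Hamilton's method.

A 7, B 1, C 1

Standard divisor: 2071682 ÷ 9 ≈ 230186.889.
Standard quotas: A 6.5359, B 1.0793, C 1.3848.
Lower quotas: A 6, B 1, C 1 (sum 8, leaving 1 seat).
Remainders in descending order: A 0.5359, C 0.3848, B 0.0793.
The surplus seat goes to A.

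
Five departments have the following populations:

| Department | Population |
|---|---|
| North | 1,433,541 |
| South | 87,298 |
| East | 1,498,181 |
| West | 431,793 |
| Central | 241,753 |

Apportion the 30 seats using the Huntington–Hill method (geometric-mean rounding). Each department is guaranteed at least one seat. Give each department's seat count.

With divisor 124711: modified quotas North 11.495, South 0.700, East 12.013, West 3.462, Central 1.939.
Geometric-mean thresholds: North √(11·12)=11.489, South (min 1), East √(12·13)=12.490, West √(3·4)=3.464, Central √(1·2)=1.414.
Each quota rounded against its threshold gives North 12, South 1, East 12, West 3, Central 2 (total 30).

North 12, South 1, East 12, West 3, Central 2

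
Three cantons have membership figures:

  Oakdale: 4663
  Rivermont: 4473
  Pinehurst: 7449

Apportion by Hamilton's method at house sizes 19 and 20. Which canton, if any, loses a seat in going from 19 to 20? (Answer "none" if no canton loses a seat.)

none

At 19 seats: Oakdale 5, Rivermont 5, Pinehurst 9.
At 20 seats: Oakdale 6, Rivermont 5, Pinehurst 9.
No canton's allocation decreased.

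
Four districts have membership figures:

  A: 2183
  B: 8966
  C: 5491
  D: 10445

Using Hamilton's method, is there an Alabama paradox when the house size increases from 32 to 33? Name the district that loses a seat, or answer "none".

A

At 32 seats: A 3, B 11, C 6, D 12.
At 33 seats: A 2, B 11, C 7, D 13.
A drops from 3 to 2.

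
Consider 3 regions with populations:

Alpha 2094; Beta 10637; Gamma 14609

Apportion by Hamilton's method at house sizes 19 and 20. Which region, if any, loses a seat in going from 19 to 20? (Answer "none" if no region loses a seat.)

At 19 seats: Alpha 2, Beta 7, Gamma 10.
At 20 seats: Alpha 1, Beta 8, Gamma 11.
Alpha drops from 2 to 1.

Alpha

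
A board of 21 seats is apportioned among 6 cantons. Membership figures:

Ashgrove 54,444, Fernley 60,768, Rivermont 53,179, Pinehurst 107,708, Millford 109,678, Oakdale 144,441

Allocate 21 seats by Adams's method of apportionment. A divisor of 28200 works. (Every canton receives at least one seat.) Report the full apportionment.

With modified divisor 28200: modified quotas Ashgrove 1.931, Fernley 2.155, Rivermont 1.886, Pinehurst 3.819, Millford 3.889, Oakdale 5.122.
Rounding up: Ashgrove 2, Fernley 3, Rivermont 2, Pinehurst 4, Millford 4, Oakdale 6 (total 21).

Ashgrove 2, Fernley 3, Rivermont 2, Pinehurst 4, Millford 4, Oakdale 6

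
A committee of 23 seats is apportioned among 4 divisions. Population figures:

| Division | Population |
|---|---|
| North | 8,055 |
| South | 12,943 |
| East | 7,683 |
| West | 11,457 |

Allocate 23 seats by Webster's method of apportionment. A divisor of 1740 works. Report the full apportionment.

With modified divisor 1740: modified quotas North 4.629, South 7.439, East 4.416, West 6.584.
Rounding to the nearest integer: North 5, South 7, East 4, West 7 (total 23).

North 5, South 7, East 4, West 7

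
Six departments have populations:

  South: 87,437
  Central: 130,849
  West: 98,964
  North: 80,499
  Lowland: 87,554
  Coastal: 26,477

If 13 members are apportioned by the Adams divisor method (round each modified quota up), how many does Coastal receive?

Standard divisor 511780/13 ≈ 39367.692; standard quotas: South 2.221, Central 3.324, West 2.514, North 2.045, Lowland 2.224, Coastal 0.673.
Rounding up gives 3, 4, 3, 3, 3, 1 = 17 seats, so the divisor must be adjusted.
With modified divisor 46600: modified quotas South 1.876, Central 2.808, West 2.124, North 1.727, Lowland 1.879, Coastal 0.568.
Rounding up: South 2, Central 3, West 3, North 2, Lowland 2, Coastal 1 (total 13).
Coastal receives 1.

1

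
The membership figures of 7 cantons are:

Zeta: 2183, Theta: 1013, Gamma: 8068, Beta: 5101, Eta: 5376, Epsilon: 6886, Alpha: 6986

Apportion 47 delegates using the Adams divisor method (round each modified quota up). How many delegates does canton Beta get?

Standard divisor 35613/47 ≈ 757.723; standard quotas: Zeta 2.881, Theta 1.337, Gamma 10.648, Beta 6.732, Eta 7.095, Epsilon 9.088, Alpha 9.220.
Rounding up gives 3, 2, 11, 7, 8, 10, 10 = 51 seats, so the divisor must be adjusted.
With modified divisor 830: modified quotas Zeta 2.630, Theta 1.220, Gamma 9.720, Beta 6.146, Eta 6.477, Epsilon 8.296, Alpha 8.417.
Rounding up: Zeta 3, Theta 2, Gamma 10, Beta 7, Eta 7, Epsilon 9, Alpha 9 (total 47).
Beta receives 7.

7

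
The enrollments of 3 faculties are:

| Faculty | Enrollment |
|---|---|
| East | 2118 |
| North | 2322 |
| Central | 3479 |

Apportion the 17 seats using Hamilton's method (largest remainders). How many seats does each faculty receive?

East: 5, North: 5, Central: 7

The standard divisor is 7919/17 ≈ 465.824.
Standard quotas: East 4.547, North 4.985, Central 7.468.
Lower quotas: East 4, North 4, Central 7 (sum 15, leaving 2 seats).
Remainders in descending order: North 0.985, East 0.547, Central 0.468.
Largest remainders: North, East receive the extra seats.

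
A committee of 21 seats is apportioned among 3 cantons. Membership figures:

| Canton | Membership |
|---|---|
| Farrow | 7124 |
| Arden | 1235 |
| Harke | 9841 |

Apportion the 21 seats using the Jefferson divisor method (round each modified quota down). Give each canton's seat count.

Standard divisor 18200/21 ≈ 866.667; standard quotas: Farrow 8.220, Arden 1.425, Harke 11.355.
Rounding down gives 8, 1, 11 = 20 seats, so the divisor must be adjusted.
With modified divisor 800: modified quotas Farrow 8.905, Arden 1.544, Harke 12.301.
Rounding down: Farrow 8, Arden 1, Harke 12 (total 21).

Farrow 8, Arden 1, Harke 12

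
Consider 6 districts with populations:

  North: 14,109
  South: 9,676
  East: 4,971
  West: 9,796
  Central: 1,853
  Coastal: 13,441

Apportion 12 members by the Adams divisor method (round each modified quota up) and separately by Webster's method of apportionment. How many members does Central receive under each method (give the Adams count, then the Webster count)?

Adams: North 3, South 2, East 1, West 2, Central 1, Coastal 3.
Webster: North 4, South 2, East 1, West 2, Central 0, Coastal 3.
Central gets 1 under Adams and 0 under Webster.

1 and 0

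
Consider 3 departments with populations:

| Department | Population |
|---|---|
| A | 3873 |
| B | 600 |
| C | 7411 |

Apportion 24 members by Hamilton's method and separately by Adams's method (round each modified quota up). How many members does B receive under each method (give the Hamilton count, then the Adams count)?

1 and 2

Hamilton: A 8, B 1, C 15.
Adams: A 8, B 2, C 14.
B gets 1 under Hamilton and 2 under Adams.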